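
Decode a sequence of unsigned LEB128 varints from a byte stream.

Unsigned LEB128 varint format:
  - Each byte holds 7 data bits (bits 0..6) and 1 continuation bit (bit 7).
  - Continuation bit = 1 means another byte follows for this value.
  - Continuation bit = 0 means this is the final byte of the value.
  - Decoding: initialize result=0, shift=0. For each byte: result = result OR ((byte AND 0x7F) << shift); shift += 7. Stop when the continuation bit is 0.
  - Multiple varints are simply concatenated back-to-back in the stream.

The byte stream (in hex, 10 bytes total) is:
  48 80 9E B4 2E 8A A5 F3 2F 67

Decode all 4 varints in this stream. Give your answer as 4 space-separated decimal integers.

  byte[0]=0x48 cont=0 payload=0x48=72: acc |= 72<<0 -> acc=72 shift=7 [end]
Varint 1: bytes[0:1] = 48 -> value 72 (1 byte(s))
  byte[1]=0x80 cont=1 payload=0x00=0: acc |= 0<<0 -> acc=0 shift=7
  byte[2]=0x9E cont=1 payload=0x1E=30: acc |= 30<<7 -> acc=3840 shift=14
  byte[3]=0xB4 cont=1 payload=0x34=52: acc |= 52<<14 -> acc=855808 shift=21
  byte[4]=0x2E cont=0 payload=0x2E=46: acc |= 46<<21 -> acc=97324800 shift=28 [end]
Varint 2: bytes[1:5] = 80 9E B4 2E -> value 97324800 (4 byte(s))
  byte[5]=0x8A cont=1 payload=0x0A=10: acc |= 10<<0 -> acc=10 shift=7
  byte[6]=0xA5 cont=1 payload=0x25=37: acc |= 37<<7 -> acc=4746 shift=14
  byte[7]=0xF3 cont=1 payload=0x73=115: acc |= 115<<14 -> acc=1888906 shift=21
  byte[8]=0x2F cont=0 payload=0x2F=47: acc |= 47<<21 -> acc=100455050 shift=28 [end]
Varint 3: bytes[5:9] = 8A A5 F3 2F -> value 100455050 (4 byte(s))
  byte[9]=0x67 cont=0 payload=0x67=103: acc |= 103<<0 -> acc=103 shift=7 [end]
Varint 4: bytes[9:10] = 67 -> value 103 (1 byte(s))

Answer: 72 97324800 100455050 103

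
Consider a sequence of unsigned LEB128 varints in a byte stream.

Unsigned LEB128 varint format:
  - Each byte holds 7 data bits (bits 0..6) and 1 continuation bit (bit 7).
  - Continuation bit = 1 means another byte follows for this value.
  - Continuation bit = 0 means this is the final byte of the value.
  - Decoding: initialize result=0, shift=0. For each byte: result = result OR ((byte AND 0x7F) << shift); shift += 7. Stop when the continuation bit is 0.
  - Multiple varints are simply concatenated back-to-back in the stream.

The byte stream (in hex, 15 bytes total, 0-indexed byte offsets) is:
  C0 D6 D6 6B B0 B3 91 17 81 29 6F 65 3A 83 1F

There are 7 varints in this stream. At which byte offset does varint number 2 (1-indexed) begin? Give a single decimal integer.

  byte[0]=0xC0 cont=1 payload=0x40=64: acc |= 64<<0 -> acc=64 shift=7
  byte[1]=0xD6 cont=1 payload=0x56=86: acc |= 86<<7 -> acc=11072 shift=14
  byte[2]=0xD6 cont=1 payload=0x56=86: acc |= 86<<14 -> acc=1420096 shift=21
  byte[3]=0x6B cont=0 payload=0x6B=107: acc |= 107<<21 -> acc=225815360 shift=28 [end]
Varint 1: bytes[0:4] = C0 D6 D6 6B -> value 225815360 (4 byte(s))
  byte[4]=0xB0 cont=1 payload=0x30=48: acc |= 48<<0 -> acc=48 shift=7
  byte[5]=0xB3 cont=1 payload=0x33=51: acc |= 51<<7 -> acc=6576 shift=14
  byte[6]=0x91 cont=1 payload=0x11=17: acc |= 17<<14 -> acc=285104 shift=21
  byte[7]=0x17 cont=0 payload=0x17=23: acc |= 23<<21 -> acc=48519600 shift=28 [end]
Varint 2: bytes[4:8] = B0 B3 91 17 -> value 48519600 (4 byte(s))
  byte[8]=0x81 cont=1 payload=0x01=1: acc |= 1<<0 -> acc=1 shift=7
  byte[9]=0x29 cont=0 payload=0x29=41: acc |= 41<<7 -> acc=5249 shift=14 [end]
Varint 3: bytes[8:10] = 81 29 -> value 5249 (2 byte(s))
  byte[10]=0x6F cont=0 payload=0x6F=111: acc |= 111<<0 -> acc=111 shift=7 [end]
Varint 4: bytes[10:11] = 6F -> value 111 (1 byte(s))
  byte[11]=0x65 cont=0 payload=0x65=101: acc |= 101<<0 -> acc=101 shift=7 [end]
Varint 5: bytes[11:12] = 65 -> value 101 (1 byte(s))
  byte[12]=0x3A cont=0 payload=0x3A=58: acc |= 58<<0 -> acc=58 shift=7 [end]
Varint 6: bytes[12:13] = 3A -> value 58 (1 byte(s))
  byte[13]=0x83 cont=1 payload=0x03=3: acc |= 3<<0 -> acc=3 shift=7
  byte[14]=0x1F cont=0 payload=0x1F=31: acc |= 31<<7 -> acc=3971 shift=14 [end]
Varint 7: bytes[13:15] = 83 1F -> value 3971 (2 byte(s))

Answer: 4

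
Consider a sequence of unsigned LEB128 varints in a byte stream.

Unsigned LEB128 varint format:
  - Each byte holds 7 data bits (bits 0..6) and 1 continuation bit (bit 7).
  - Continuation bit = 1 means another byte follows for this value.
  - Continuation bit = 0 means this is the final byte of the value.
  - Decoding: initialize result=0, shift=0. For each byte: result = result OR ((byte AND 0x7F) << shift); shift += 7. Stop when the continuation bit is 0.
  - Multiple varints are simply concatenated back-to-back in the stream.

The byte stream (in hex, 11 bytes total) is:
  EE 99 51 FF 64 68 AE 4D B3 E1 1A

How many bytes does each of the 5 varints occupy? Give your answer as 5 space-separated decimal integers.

  byte[0]=0xEE cont=1 payload=0x6E=110: acc |= 110<<0 -> acc=110 shift=7
  byte[1]=0x99 cont=1 payload=0x19=25: acc |= 25<<7 -> acc=3310 shift=14
  byte[2]=0x51 cont=0 payload=0x51=81: acc |= 81<<14 -> acc=1330414 shift=21 [end]
Varint 1: bytes[0:3] = EE 99 51 -> value 1330414 (3 byte(s))
  byte[3]=0xFF cont=1 payload=0x7F=127: acc |= 127<<0 -> acc=127 shift=7
  byte[4]=0x64 cont=0 payload=0x64=100: acc |= 100<<7 -> acc=12927 shift=14 [end]
Varint 2: bytes[3:5] = FF 64 -> value 12927 (2 byte(s))
  byte[5]=0x68 cont=0 payload=0x68=104: acc |= 104<<0 -> acc=104 shift=7 [end]
Varint 3: bytes[5:6] = 68 -> value 104 (1 byte(s))
  byte[6]=0xAE cont=1 payload=0x2E=46: acc |= 46<<0 -> acc=46 shift=7
  byte[7]=0x4D cont=0 payload=0x4D=77: acc |= 77<<7 -> acc=9902 shift=14 [end]
Varint 4: bytes[6:8] = AE 4D -> value 9902 (2 byte(s))
  byte[8]=0xB3 cont=1 payload=0x33=51: acc |= 51<<0 -> acc=51 shift=7
  byte[9]=0xE1 cont=1 payload=0x61=97: acc |= 97<<7 -> acc=12467 shift=14
  byte[10]=0x1A cont=0 payload=0x1A=26: acc |= 26<<14 -> acc=438451 shift=21 [end]
Varint 5: bytes[8:11] = B3 E1 1A -> value 438451 (3 byte(s))

Answer: 3 2 1 2 3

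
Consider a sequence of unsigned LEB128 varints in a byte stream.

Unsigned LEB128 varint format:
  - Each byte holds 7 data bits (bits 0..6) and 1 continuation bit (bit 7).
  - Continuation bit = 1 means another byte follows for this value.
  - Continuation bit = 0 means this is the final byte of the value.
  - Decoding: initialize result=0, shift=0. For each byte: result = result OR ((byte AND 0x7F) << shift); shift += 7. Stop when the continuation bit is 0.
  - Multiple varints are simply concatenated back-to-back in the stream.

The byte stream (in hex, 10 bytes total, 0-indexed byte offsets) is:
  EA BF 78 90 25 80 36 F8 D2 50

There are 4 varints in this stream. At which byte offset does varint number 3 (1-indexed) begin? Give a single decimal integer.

Answer: 5

Derivation:
  byte[0]=0xEA cont=1 payload=0x6A=106: acc |= 106<<0 -> acc=106 shift=7
  byte[1]=0xBF cont=1 payload=0x3F=63: acc |= 63<<7 -> acc=8170 shift=14
  byte[2]=0x78 cont=0 payload=0x78=120: acc |= 120<<14 -> acc=1974250 shift=21 [end]
Varint 1: bytes[0:3] = EA BF 78 -> value 1974250 (3 byte(s))
  byte[3]=0x90 cont=1 payload=0x10=16: acc |= 16<<0 -> acc=16 shift=7
  byte[4]=0x25 cont=0 payload=0x25=37: acc |= 37<<7 -> acc=4752 shift=14 [end]
Varint 2: bytes[3:5] = 90 25 -> value 4752 (2 byte(s))
  byte[5]=0x80 cont=1 payload=0x00=0: acc |= 0<<0 -> acc=0 shift=7
  byte[6]=0x36 cont=0 payload=0x36=54: acc |= 54<<7 -> acc=6912 shift=14 [end]
Varint 3: bytes[5:7] = 80 36 -> value 6912 (2 byte(s))
  byte[7]=0xF8 cont=1 payload=0x78=120: acc |= 120<<0 -> acc=120 shift=7
  byte[8]=0xD2 cont=1 payload=0x52=82: acc |= 82<<7 -> acc=10616 shift=14
  byte[9]=0x50 cont=0 payload=0x50=80: acc |= 80<<14 -> acc=1321336 shift=21 [end]
Varint 4: bytes[7:10] = F8 D2 50 -> value 1321336 (3 byte(s))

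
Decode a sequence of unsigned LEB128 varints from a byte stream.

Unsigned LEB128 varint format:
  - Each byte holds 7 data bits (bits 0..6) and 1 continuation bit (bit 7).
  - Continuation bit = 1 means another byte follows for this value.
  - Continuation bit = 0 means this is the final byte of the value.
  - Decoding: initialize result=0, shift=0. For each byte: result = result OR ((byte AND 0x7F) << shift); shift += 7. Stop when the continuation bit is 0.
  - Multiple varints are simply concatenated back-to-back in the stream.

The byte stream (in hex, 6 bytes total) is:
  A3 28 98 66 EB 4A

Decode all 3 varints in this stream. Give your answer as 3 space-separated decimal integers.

  byte[0]=0xA3 cont=1 payload=0x23=35: acc |= 35<<0 -> acc=35 shift=7
  byte[1]=0x28 cont=0 payload=0x28=40: acc |= 40<<7 -> acc=5155 shift=14 [end]
Varint 1: bytes[0:2] = A3 28 -> value 5155 (2 byte(s))
  byte[2]=0x98 cont=1 payload=0x18=24: acc |= 24<<0 -> acc=24 shift=7
  byte[3]=0x66 cont=0 payload=0x66=102: acc |= 102<<7 -> acc=13080 shift=14 [end]
Varint 2: bytes[2:4] = 98 66 -> value 13080 (2 byte(s))
  byte[4]=0xEB cont=1 payload=0x6B=107: acc |= 107<<0 -> acc=107 shift=7
  byte[5]=0x4A cont=0 payload=0x4A=74: acc |= 74<<7 -> acc=9579 shift=14 [end]
Varint 3: bytes[4:6] = EB 4A -> value 9579 (2 byte(s))

Answer: 5155 13080 9579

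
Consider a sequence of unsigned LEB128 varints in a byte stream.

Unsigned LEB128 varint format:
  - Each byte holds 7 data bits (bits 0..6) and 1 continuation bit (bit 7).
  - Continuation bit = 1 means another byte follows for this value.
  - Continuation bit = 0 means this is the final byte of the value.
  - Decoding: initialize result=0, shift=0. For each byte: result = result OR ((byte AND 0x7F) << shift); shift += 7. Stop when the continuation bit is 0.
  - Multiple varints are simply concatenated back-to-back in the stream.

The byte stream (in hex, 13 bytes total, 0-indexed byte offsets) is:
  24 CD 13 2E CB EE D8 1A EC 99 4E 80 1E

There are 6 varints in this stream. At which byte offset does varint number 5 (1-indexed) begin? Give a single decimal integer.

  byte[0]=0x24 cont=0 payload=0x24=36: acc |= 36<<0 -> acc=36 shift=7 [end]
Varint 1: bytes[0:1] = 24 -> value 36 (1 byte(s))
  byte[1]=0xCD cont=1 payload=0x4D=77: acc |= 77<<0 -> acc=77 shift=7
  byte[2]=0x13 cont=0 payload=0x13=19: acc |= 19<<7 -> acc=2509 shift=14 [end]
Varint 2: bytes[1:3] = CD 13 -> value 2509 (2 byte(s))
  byte[3]=0x2E cont=0 payload=0x2E=46: acc |= 46<<0 -> acc=46 shift=7 [end]
Varint 3: bytes[3:4] = 2E -> value 46 (1 byte(s))
  byte[4]=0xCB cont=1 payload=0x4B=75: acc |= 75<<0 -> acc=75 shift=7
  byte[5]=0xEE cont=1 payload=0x6E=110: acc |= 110<<7 -> acc=14155 shift=14
  byte[6]=0xD8 cont=1 payload=0x58=88: acc |= 88<<14 -> acc=1455947 shift=21
  byte[7]=0x1A cont=0 payload=0x1A=26: acc |= 26<<21 -> acc=55981899 shift=28 [end]
Varint 4: bytes[4:8] = CB EE D8 1A -> value 55981899 (4 byte(s))
  byte[8]=0xEC cont=1 payload=0x6C=108: acc |= 108<<0 -> acc=108 shift=7
  byte[9]=0x99 cont=1 payload=0x19=25: acc |= 25<<7 -> acc=3308 shift=14
  byte[10]=0x4E cont=0 payload=0x4E=78: acc |= 78<<14 -> acc=1281260 shift=21 [end]
Varint 5: bytes[8:11] = EC 99 4E -> value 1281260 (3 byte(s))
  byte[11]=0x80 cont=1 payload=0x00=0: acc |= 0<<0 -> acc=0 shift=7
  byte[12]=0x1E cont=0 payload=0x1E=30: acc |= 30<<7 -> acc=3840 shift=14 [end]
Varint 6: bytes[11:13] = 80 1E -> value 3840 (2 byte(s))

Answer: 8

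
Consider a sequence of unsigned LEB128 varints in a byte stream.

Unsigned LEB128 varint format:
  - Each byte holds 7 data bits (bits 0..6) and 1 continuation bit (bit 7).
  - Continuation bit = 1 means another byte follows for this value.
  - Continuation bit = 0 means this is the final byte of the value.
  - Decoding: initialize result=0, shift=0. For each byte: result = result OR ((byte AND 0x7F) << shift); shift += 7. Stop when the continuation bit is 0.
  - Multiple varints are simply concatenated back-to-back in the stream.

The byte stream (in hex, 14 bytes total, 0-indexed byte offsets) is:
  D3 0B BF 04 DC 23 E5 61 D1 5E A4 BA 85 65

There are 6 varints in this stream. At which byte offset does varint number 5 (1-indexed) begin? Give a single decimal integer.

Answer: 8

Derivation:
  byte[0]=0xD3 cont=1 payload=0x53=83: acc |= 83<<0 -> acc=83 shift=7
  byte[1]=0x0B cont=0 payload=0x0B=11: acc |= 11<<7 -> acc=1491 shift=14 [end]
Varint 1: bytes[0:2] = D3 0B -> value 1491 (2 byte(s))
  byte[2]=0xBF cont=1 payload=0x3F=63: acc |= 63<<0 -> acc=63 shift=7
  byte[3]=0x04 cont=0 payload=0x04=4: acc |= 4<<7 -> acc=575 shift=14 [end]
Varint 2: bytes[2:4] = BF 04 -> value 575 (2 byte(s))
  byte[4]=0xDC cont=1 payload=0x5C=92: acc |= 92<<0 -> acc=92 shift=7
  byte[5]=0x23 cont=0 payload=0x23=35: acc |= 35<<7 -> acc=4572 shift=14 [end]
Varint 3: bytes[4:6] = DC 23 -> value 4572 (2 byte(s))
  byte[6]=0xE5 cont=1 payload=0x65=101: acc |= 101<<0 -> acc=101 shift=7
  byte[7]=0x61 cont=0 payload=0x61=97: acc |= 97<<7 -> acc=12517 shift=14 [end]
Varint 4: bytes[6:8] = E5 61 -> value 12517 (2 byte(s))
  byte[8]=0xD1 cont=1 payload=0x51=81: acc |= 81<<0 -> acc=81 shift=7
  byte[9]=0x5E cont=0 payload=0x5E=94: acc |= 94<<7 -> acc=12113 shift=14 [end]
Varint 5: bytes[8:10] = D1 5E -> value 12113 (2 byte(s))
  byte[10]=0xA4 cont=1 payload=0x24=36: acc |= 36<<0 -> acc=36 shift=7
  byte[11]=0xBA cont=1 payload=0x3A=58: acc |= 58<<7 -> acc=7460 shift=14
  byte[12]=0x85 cont=1 payload=0x05=5: acc |= 5<<14 -> acc=89380 shift=21
  byte[13]=0x65 cont=0 payload=0x65=101: acc |= 101<<21 -> acc=211901732 shift=28 [end]
Varint 6: bytes[10:14] = A4 BA 85 65 -> value 211901732 (4 byte(s))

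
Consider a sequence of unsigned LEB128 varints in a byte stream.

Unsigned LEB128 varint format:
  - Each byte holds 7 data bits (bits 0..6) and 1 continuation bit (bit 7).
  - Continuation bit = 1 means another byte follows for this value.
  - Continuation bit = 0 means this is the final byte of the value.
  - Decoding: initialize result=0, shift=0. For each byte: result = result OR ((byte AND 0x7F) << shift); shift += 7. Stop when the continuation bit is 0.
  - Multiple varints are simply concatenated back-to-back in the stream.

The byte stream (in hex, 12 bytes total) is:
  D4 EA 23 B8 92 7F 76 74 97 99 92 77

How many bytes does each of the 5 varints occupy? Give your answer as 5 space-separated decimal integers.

  byte[0]=0xD4 cont=1 payload=0x54=84: acc |= 84<<0 -> acc=84 shift=7
  byte[1]=0xEA cont=1 payload=0x6A=106: acc |= 106<<7 -> acc=13652 shift=14
  byte[2]=0x23 cont=0 payload=0x23=35: acc |= 35<<14 -> acc=587092 shift=21 [end]
Varint 1: bytes[0:3] = D4 EA 23 -> value 587092 (3 byte(s))
  byte[3]=0xB8 cont=1 payload=0x38=56: acc |= 56<<0 -> acc=56 shift=7
  byte[4]=0x92 cont=1 payload=0x12=18: acc |= 18<<7 -> acc=2360 shift=14
  byte[5]=0x7F cont=0 payload=0x7F=127: acc |= 127<<14 -> acc=2083128 shift=21 [end]
Varint 2: bytes[3:6] = B8 92 7F -> value 2083128 (3 byte(s))
  byte[6]=0x76 cont=0 payload=0x76=118: acc |= 118<<0 -> acc=118 shift=7 [end]
Varint 3: bytes[6:7] = 76 -> value 118 (1 byte(s))
  byte[7]=0x74 cont=0 payload=0x74=116: acc |= 116<<0 -> acc=116 shift=7 [end]
Varint 4: bytes[7:8] = 74 -> value 116 (1 byte(s))
  byte[8]=0x97 cont=1 payload=0x17=23: acc |= 23<<0 -> acc=23 shift=7
  byte[9]=0x99 cont=1 payload=0x19=25: acc |= 25<<7 -> acc=3223 shift=14
  byte[10]=0x92 cont=1 payload=0x12=18: acc |= 18<<14 -> acc=298135 shift=21
  byte[11]=0x77 cont=0 payload=0x77=119: acc |= 119<<21 -> acc=249859223 shift=28 [end]
Varint 5: bytes[8:12] = 97 99 92 77 -> value 249859223 (4 byte(s))

Answer: 3 3 1 1 4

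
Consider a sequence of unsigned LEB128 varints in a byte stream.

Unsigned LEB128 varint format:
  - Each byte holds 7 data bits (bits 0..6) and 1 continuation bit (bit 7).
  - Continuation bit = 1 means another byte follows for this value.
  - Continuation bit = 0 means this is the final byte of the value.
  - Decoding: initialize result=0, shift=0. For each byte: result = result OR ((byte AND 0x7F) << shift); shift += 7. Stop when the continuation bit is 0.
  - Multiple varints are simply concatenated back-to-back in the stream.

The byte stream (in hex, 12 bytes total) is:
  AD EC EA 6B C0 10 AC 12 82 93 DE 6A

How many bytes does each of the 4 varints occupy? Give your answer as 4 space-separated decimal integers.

  byte[0]=0xAD cont=1 payload=0x2D=45: acc |= 45<<0 -> acc=45 shift=7
  byte[1]=0xEC cont=1 payload=0x6C=108: acc |= 108<<7 -> acc=13869 shift=14
  byte[2]=0xEA cont=1 payload=0x6A=106: acc |= 106<<14 -> acc=1750573 shift=21
  byte[3]=0x6B cont=0 payload=0x6B=107: acc |= 107<<21 -> acc=226145837 shift=28 [end]
Varint 1: bytes[0:4] = AD EC EA 6B -> value 226145837 (4 byte(s))
  byte[4]=0xC0 cont=1 payload=0x40=64: acc |= 64<<0 -> acc=64 shift=7
  byte[5]=0x10 cont=0 payload=0x10=16: acc |= 16<<7 -> acc=2112 shift=14 [end]
Varint 2: bytes[4:6] = C0 10 -> value 2112 (2 byte(s))
  byte[6]=0xAC cont=1 payload=0x2C=44: acc |= 44<<0 -> acc=44 shift=7
  byte[7]=0x12 cont=0 payload=0x12=18: acc |= 18<<7 -> acc=2348 shift=14 [end]
Varint 3: bytes[6:8] = AC 12 -> value 2348 (2 byte(s))
  byte[8]=0x82 cont=1 payload=0x02=2: acc |= 2<<0 -> acc=2 shift=7
  byte[9]=0x93 cont=1 payload=0x13=19: acc |= 19<<7 -> acc=2434 shift=14
  byte[10]=0xDE cont=1 payload=0x5E=94: acc |= 94<<14 -> acc=1542530 shift=21
  byte[11]=0x6A cont=0 payload=0x6A=106: acc |= 106<<21 -> acc=223840642 shift=28 [end]
Varint 4: bytes[8:12] = 82 93 DE 6A -> value 223840642 (4 byte(s))

Answer: 4 2 2 4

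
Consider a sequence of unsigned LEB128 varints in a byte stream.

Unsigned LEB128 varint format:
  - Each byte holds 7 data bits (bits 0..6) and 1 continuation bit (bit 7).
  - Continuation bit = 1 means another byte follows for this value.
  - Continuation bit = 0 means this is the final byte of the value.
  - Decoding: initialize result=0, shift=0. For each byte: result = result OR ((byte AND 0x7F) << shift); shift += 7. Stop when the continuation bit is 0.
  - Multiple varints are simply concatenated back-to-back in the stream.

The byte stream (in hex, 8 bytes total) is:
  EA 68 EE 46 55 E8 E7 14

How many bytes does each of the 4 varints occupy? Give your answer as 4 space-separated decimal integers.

Answer: 2 2 1 3

Derivation:
  byte[0]=0xEA cont=1 payload=0x6A=106: acc |= 106<<0 -> acc=106 shift=7
  byte[1]=0x68 cont=0 payload=0x68=104: acc |= 104<<7 -> acc=13418 shift=14 [end]
Varint 1: bytes[0:2] = EA 68 -> value 13418 (2 byte(s))
  byte[2]=0xEE cont=1 payload=0x6E=110: acc |= 110<<0 -> acc=110 shift=7
  byte[3]=0x46 cont=0 payload=0x46=70: acc |= 70<<7 -> acc=9070 shift=14 [end]
Varint 2: bytes[2:4] = EE 46 -> value 9070 (2 byte(s))
  byte[4]=0x55 cont=0 payload=0x55=85: acc |= 85<<0 -> acc=85 shift=7 [end]
Varint 3: bytes[4:5] = 55 -> value 85 (1 byte(s))
  byte[5]=0xE8 cont=1 payload=0x68=104: acc |= 104<<0 -> acc=104 shift=7
  byte[6]=0xE7 cont=1 payload=0x67=103: acc |= 103<<7 -> acc=13288 shift=14
  byte[7]=0x14 cont=0 payload=0x14=20: acc |= 20<<14 -> acc=340968 shift=21 [end]
Varint 4: bytes[5:8] = E8 E7 14 -> value 340968 (3 byte(s))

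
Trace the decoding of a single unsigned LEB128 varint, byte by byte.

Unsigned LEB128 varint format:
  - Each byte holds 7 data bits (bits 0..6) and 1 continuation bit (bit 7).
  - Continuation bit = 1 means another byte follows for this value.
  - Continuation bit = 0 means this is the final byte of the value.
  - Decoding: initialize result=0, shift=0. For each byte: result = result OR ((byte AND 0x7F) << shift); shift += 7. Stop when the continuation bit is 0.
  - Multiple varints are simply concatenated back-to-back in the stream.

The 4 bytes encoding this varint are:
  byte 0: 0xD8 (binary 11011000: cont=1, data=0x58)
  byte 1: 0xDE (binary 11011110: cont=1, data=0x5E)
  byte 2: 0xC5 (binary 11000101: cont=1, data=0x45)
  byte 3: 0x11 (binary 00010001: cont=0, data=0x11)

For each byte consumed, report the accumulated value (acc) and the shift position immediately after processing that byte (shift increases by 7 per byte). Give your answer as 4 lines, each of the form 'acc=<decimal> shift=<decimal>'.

Answer: acc=88 shift=7
acc=12120 shift=14
acc=1142616 shift=21
acc=36794200 shift=28

Derivation:
byte 0=0xD8: payload=0x58=88, contrib = 88<<0 = 88; acc -> 88, shift -> 7
byte 1=0xDE: payload=0x5E=94, contrib = 94<<7 = 12032; acc -> 12120, shift -> 14
byte 2=0xC5: payload=0x45=69, contrib = 69<<14 = 1130496; acc -> 1142616, shift -> 21
byte 3=0x11: payload=0x11=17, contrib = 17<<21 = 35651584; acc -> 36794200, shift -> 28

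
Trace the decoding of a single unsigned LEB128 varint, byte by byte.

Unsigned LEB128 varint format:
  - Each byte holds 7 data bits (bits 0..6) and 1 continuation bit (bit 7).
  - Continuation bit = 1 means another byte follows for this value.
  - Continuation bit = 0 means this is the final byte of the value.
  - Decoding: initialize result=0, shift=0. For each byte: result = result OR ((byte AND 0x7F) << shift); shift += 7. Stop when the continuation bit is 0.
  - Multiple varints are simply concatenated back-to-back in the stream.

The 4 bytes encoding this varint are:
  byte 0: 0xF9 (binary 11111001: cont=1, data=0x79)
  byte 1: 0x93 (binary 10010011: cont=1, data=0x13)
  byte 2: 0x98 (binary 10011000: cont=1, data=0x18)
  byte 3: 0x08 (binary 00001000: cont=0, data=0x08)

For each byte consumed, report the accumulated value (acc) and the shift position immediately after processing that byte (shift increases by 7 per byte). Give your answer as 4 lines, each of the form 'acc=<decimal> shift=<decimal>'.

Answer: acc=121 shift=7
acc=2553 shift=14
acc=395769 shift=21
acc=17172985 shift=28

Derivation:
byte 0=0xF9: payload=0x79=121, contrib = 121<<0 = 121; acc -> 121, shift -> 7
byte 1=0x93: payload=0x13=19, contrib = 19<<7 = 2432; acc -> 2553, shift -> 14
byte 2=0x98: payload=0x18=24, contrib = 24<<14 = 393216; acc -> 395769, shift -> 21
byte 3=0x08: payload=0x08=8, contrib = 8<<21 = 16777216; acc -> 17172985, shift -> 28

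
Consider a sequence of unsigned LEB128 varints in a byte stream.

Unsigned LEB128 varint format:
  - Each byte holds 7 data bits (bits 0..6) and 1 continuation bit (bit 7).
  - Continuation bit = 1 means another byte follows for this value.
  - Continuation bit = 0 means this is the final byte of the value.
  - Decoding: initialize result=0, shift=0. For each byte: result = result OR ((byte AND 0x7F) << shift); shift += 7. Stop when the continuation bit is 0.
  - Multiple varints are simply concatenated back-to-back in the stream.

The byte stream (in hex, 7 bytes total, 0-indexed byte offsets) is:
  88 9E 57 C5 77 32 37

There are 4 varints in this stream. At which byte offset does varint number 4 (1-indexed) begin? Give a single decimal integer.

  byte[0]=0x88 cont=1 payload=0x08=8: acc |= 8<<0 -> acc=8 shift=7
  byte[1]=0x9E cont=1 payload=0x1E=30: acc |= 30<<7 -> acc=3848 shift=14
  byte[2]=0x57 cont=0 payload=0x57=87: acc |= 87<<14 -> acc=1429256 shift=21 [end]
Varint 1: bytes[0:3] = 88 9E 57 -> value 1429256 (3 byte(s))
  byte[3]=0xC5 cont=1 payload=0x45=69: acc |= 69<<0 -> acc=69 shift=7
  byte[4]=0x77 cont=0 payload=0x77=119: acc |= 119<<7 -> acc=15301 shift=14 [end]
Varint 2: bytes[3:5] = C5 77 -> value 15301 (2 byte(s))
  byte[5]=0x32 cont=0 payload=0x32=50: acc |= 50<<0 -> acc=50 shift=7 [end]
Varint 3: bytes[5:6] = 32 -> value 50 (1 byte(s))
  byte[6]=0x37 cont=0 payload=0x37=55: acc |= 55<<0 -> acc=55 shift=7 [end]
Varint 4: bytes[6:7] = 37 -> value 55 (1 byte(s))

Answer: 6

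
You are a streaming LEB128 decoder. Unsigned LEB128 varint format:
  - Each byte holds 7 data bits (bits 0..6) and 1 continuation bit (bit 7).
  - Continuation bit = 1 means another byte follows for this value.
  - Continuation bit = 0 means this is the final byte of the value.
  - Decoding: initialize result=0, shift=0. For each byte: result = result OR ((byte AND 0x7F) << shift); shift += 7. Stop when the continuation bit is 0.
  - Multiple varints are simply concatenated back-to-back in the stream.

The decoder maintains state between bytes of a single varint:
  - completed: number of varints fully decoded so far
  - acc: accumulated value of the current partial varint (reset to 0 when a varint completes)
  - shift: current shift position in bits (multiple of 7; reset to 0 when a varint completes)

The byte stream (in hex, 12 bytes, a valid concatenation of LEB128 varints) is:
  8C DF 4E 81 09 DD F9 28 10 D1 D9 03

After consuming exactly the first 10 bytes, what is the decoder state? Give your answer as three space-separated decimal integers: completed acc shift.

byte[0]=0x8C cont=1 payload=0x0C: acc |= 12<<0 -> completed=0 acc=12 shift=7
byte[1]=0xDF cont=1 payload=0x5F: acc |= 95<<7 -> completed=0 acc=12172 shift=14
byte[2]=0x4E cont=0 payload=0x4E: varint #1 complete (value=1290124); reset -> completed=1 acc=0 shift=0
byte[3]=0x81 cont=1 payload=0x01: acc |= 1<<0 -> completed=1 acc=1 shift=7
byte[4]=0x09 cont=0 payload=0x09: varint #2 complete (value=1153); reset -> completed=2 acc=0 shift=0
byte[5]=0xDD cont=1 payload=0x5D: acc |= 93<<0 -> completed=2 acc=93 shift=7
byte[6]=0xF9 cont=1 payload=0x79: acc |= 121<<7 -> completed=2 acc=15581 shift=14
byte[7]=0x28 cont=0 payload=0x28: varint #3 complete (value=670941); reset -> completed=3 acc=0 shift=0
byte[8]=0x10 cont=0 payload=0x10: varint #4 complete (value=16); reset -> completed=4 acc=0 shift=0
byte[9]=0xD1 cont=1 payload=0x51: acc |= 81<<0 -> completed=4 acc=81 shift=7

Answer: 4 81 7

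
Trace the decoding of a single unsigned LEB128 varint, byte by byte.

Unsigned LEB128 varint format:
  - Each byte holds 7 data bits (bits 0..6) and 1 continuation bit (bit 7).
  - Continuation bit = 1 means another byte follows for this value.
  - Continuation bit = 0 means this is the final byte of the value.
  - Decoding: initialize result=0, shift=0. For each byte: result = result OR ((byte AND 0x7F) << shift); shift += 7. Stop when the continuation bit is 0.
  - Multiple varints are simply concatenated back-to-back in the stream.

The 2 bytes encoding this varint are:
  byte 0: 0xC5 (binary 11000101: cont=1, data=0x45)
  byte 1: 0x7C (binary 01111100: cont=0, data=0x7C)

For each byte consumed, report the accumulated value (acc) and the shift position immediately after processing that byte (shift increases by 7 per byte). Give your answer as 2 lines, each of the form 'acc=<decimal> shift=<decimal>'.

byte 0=0xC5: payload=0x45=69, contrib = 69<<0 = 69; acc -> 69, shift -> 7
byte 1=0x7C: payload=0x7C=124, contrib = 124<<7 = 15872; acc -> 15941, shift -> 14

Answer: acc=69 shift=7
acc=15941 shift=14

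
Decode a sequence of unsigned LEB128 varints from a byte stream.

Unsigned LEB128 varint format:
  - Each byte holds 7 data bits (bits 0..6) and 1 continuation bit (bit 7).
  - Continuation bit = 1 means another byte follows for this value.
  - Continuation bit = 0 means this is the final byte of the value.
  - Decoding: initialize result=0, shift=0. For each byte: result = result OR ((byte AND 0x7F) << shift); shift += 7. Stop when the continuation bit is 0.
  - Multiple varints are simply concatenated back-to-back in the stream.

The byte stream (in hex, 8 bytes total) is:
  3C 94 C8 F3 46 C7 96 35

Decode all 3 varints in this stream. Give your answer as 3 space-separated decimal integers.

  byte[0]=0x3C cont=0 payload=0x3C=60: acc |= 60<<0 -> acc=60 shift=7 [end]
Varint 1: bytes[0:1] = 3C -> value 60 (1 byte(s))
  byte[1]=0x94 cont=1 payload=0x14=20: acc |= 20<<0 -> acc=20 shift=7
  byte[2]=0xC8 cont=1 payload=0x48=72: acc |= 72<<7 -> acc=9236 shift=14
  byte[3]=0xF3 cont=1 payload=0x73=115: acc |= 115<<14 -> acc=1893396 shift=21
  byte[4]=0x46 cont=0 payload=0x46=70: acc |= 70<<21 -> acc=148694036 shift=28 [end]
Varint 2: bytes[1:5] = 94 C8 F3 46 -> value 148694036 (4 byte(s))
  byte[5]=0xC7 cont=1 payload=0x47=71: acc |= 71<<0 -> acc=71 shift=7
  byte[6]=0x96 cont=1 payload=0x16=22: acc |= 22<<7 -> acc=2887 shift=14
  byte[7]=0x35 cont=0 payload=0x35=53: acc |= 53<<14 -> acc=871239 shift=21 [end]
Varint 3: bytes[5:8] = C7 96 35 -> value 871239 (3 byte(s))

Answer: 60 148694036 871239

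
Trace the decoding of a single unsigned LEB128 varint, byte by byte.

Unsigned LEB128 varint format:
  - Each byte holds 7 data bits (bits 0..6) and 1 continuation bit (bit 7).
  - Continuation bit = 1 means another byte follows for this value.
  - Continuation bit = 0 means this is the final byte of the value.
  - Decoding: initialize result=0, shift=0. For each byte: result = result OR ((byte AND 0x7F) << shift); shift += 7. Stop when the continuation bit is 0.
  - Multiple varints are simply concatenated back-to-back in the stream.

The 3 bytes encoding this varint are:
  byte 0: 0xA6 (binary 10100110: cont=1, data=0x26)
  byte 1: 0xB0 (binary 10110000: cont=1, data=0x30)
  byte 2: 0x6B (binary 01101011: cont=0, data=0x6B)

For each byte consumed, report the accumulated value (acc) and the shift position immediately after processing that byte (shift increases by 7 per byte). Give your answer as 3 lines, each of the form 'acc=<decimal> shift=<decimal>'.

byte 0=0xA6: payload=0x26=38, contrib = 38<<0 = 38; acc -> 38, shift -> 7
byte 1=0xB0: payload=0x30=48, contrib = 48<<7 = 6144; acc -> 6182, shift -> 14
byte 2=0x6B: payload=0x6B=107, contrib = 107<<14 = 1753088; acc -> 1759270, shift -> 21

Answer: acc=38 shift=7
acc=6182 shift=14
acc=1759270 shift=21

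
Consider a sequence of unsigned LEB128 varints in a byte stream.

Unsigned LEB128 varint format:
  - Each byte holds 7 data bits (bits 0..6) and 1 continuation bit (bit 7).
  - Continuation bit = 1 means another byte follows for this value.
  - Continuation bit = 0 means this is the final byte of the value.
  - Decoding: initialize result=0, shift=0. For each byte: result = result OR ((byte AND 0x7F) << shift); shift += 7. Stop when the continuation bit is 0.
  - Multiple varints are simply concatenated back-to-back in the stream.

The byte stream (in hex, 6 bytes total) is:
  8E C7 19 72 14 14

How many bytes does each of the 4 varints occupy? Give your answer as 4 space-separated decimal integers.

Answer: 3 1 1 1

Derivation:
  byte[0]=0x8E cont=1 payload=0x0E=14: acc |= 14<<0 -> acc=14 shift=7
  byte[1]=0xC7 cont=1 payload=0x47=71: acc |= 71<<7 -> acc=9102 shift=14
  byte[2]=0x19 cont=0 payload=0x19=25: acc |= 25<<14 -> acc=418702 shift=21 [end]
Varint 1: bytes[0:3] = 8E C7 19 -> value 418702 (3 byte(s))
  byte[3]=0x72 cont=0 payload=0x72=114: acc |= 114<<0 -> acc=114 shift=7 [end]
Varint 2: bytes[3:4] = 72 -> value 114 (1 byte(s))
  byte[4]=0x14 cont=0 payload=0x14=20: acc |= 20<<0 -> acc=20 shift=7 [end]
Varint 3: bytes[4:5] = 14 -> value 20 (1 byte(s))
  byte[5]=0x14 cont=0 payload=0x14=20: acc |= 20<<0 -> acc=20 shift=7 [end]
Varint 4: bytes[5:6] = 14 -> value 20 (1 byte(s))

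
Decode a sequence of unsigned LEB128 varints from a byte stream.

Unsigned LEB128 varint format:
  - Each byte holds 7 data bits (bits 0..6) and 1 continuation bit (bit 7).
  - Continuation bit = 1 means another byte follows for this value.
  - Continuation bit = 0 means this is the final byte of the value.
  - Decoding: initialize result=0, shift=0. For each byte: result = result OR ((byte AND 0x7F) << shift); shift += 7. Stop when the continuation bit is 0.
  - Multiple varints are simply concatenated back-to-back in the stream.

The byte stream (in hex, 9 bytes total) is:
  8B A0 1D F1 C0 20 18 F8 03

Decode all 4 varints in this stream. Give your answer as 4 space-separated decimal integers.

  byte[0]=0x8B cont=1 payload=0x0B=11: acc |= 11<<0 -> acc=11 shift=7
  byte[1]=0xA0 cont=1 payload=0x20=32: acc |= 32<<7 -> acc=4107 shift=14
  byte[2]=0x1D cont=0 payload=0x1D=29: acc |= 29<<14 -> acc=479243 shift=21 [end]
Varint 1: bytes[0:3] = 8B A0 1D -> value 479243 (3 byte(s))
  byte[3]=0xF1 cont=1 payload=0x71=113: acc |= 113<<0 -> acc=113 shift=7
  byte[4]=0xC0 cont=1 payload=0x40=64: acc |= 64<<7 -> acc=8305 shift=14
  byte[5]=0x20 cont=0 payload=0x20=32: acc |= 32<<14 -> acc=532593 shift=21 [end]
Varint 2: bytes[3:6] = F1 C0 20 -> value 532593 (3 byte(s))
  byte[6]=0x18 cont=0 payload=0x18=24: acc |= 24<<0 -> acc=24 shift=7 [end]
Varint 3: bytes[6:7] = 18 -> value 24 (1 byte(s))
  byte[7]=0xF8 cont=1 payload=0x78=120: acc |= 120<<0 -> acc=120 shift=7
  byte[8]=0x03 cont=0 payload=0x03=3: acc |= 3<<7 -> acc=504 shift=14 [end]
Varint 4: bytes[7:9] = F8 03 -> value 504 (2 byte(s))

Answer: 479243 532593 24 504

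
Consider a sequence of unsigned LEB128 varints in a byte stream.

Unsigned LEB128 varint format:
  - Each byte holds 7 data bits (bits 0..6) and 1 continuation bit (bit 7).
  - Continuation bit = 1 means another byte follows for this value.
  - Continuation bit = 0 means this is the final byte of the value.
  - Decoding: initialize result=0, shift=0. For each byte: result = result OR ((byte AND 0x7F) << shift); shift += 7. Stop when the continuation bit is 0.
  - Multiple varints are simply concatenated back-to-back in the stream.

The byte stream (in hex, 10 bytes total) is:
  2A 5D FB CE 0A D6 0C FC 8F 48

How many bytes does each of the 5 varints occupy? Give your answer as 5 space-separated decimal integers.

  byte[0]=0x2A cont=0 payload=0x2A=42: acc |= 42<<0 -> acc=42 shift=7 [end]
Varint 1: bytes[0:1] = 2A -> value 42 (1 byte(s))
  byte[1]=0x5D cont=0 payload=0x5D=93: acc |= 93<<0 -> acc=93 shift=7 [end]
Varint 2: bytes[1:2] = 5D -> value 93 (1 byte(s))
  byte[2]=0xFB cont=1 payload=0x7B=123: acc |= 123<<0 -> acc=123 shift=7
  byte[3]=0xCE cont=1 payload=0x4E=78: acc |= 78<<7 -> acc=10107 shift=14
  byte[4]=0x0A cont=0 payload=0x0A=10: acc |= 10<<14 -> acc=173947 shift=21 [end]
Varint 3: bytes[2:5] = FB CE 0A -> value 173947 (3 byte(s))
  byte[5]=0xD6 cont=1 payload=0x56=86: acc |= 86<<0 -> acc=86 shift=7
  byte[6]=0x0C cont=0 payload=0x0C=12: acc |= 12<<7 -> acc=1622 shift=14 [end]
Varint 4: bytes[5:7] = D6 0C -> value 1622 (2 byte(s))
  byte[7]=0xFC cont=1 payload=0x7C=124: acc |= 124<<0 -> acc=124 shift=7
  byte[8]=0x8F cont=1 payload=0x0F=15: acc |= 15<<7 -> acc=2044 shift=14
  byte[9]=0x48 cont=0 payload=0x48=72: acc |= 72<<14 -> acc=1181692 shift=21 [end]
Varint 5: bytes[7:10] = FC 8F 48 -> value 1181692 (3 byte(s))

Answer: 1 1 3 2 3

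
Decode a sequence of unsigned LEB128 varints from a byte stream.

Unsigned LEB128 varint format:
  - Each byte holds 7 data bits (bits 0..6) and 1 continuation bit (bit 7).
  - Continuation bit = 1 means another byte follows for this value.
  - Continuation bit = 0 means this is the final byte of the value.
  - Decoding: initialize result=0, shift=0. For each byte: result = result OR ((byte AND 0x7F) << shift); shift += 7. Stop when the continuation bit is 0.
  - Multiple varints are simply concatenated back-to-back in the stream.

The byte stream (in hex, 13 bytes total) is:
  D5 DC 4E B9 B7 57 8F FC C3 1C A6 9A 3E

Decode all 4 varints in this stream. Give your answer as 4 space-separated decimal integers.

  byte[0]=0xD5 cont=1 payload=0x55=85: acc |= 85<<0 -> acc=85 shift=7
  byte[1]=0xDC cont=1 payload=0x5C=92: acc |= 92<<7 -> acc=11861 shift=14
  byte[2]=0x4E cont=0 payload=0x4E=78: acc |= 78<<14 -> acc=1289813 shift=21 [end]
Varint 1: bytes[0:3] = D5 DC 4E -> value 1289813 (3 byte(s))
  byte[3]=0xB9 cont=1 payload=0x39=57: acc |= 57<<0 -> acc=57 shift=7
  byte[4]=0xB7 cont=1 payload=0x37=55: acc |= 55<<7 -> acc=7097 shift=14
  byte[5]=0x57 cont=0 payload=0x57=87: acc |= 87<<14 -> acc=1432505 shift=21 [end]
Varint 2: bytes[3:6] = B9 B7 57 -> value 1432505 (3 byte(s))
  byte[6]=0x8F cont=1 payload=0x0F=15: acc |= 15<<0 -> acc=15 shift=7
  byte[7]=0xFC cont=1 payload=0x7C=124: acc |= 124<<7 -> acc=15887 shift=14
  byte[8]=0xC3 cont=1 payload=0x43=67: acc |= 67<<14 -> acc=1113615 shift=21
  byte[9]=0x1C cont=0 payload=0x1C=28: acc |= 28<<21 -> acc=59833871 shift=28 [end]
Varint 3: bytes[6:10] = 8F FC C3 1C -> value 59833871 (4 byte(s))
  byte[10]=0xA6 cont=1 payload=0x26=38: acc |= 38<<0 -> acc=38 shift=7
  byte[11]=0x9A cont=1 payload=0x1A=26: acc |= 26<<7 -> acc=3366 shift=14
  byte[12]=0x3E cont=0 payload=0x3E=62: acc |= 62<<14 -> acc=1019174 shift=21 [end]
Varint 4: bytes[10:13] = A6 9A 3E -> value 1019174 (3 byte(s))

Answer: 1289813 1432505 59833871 1019174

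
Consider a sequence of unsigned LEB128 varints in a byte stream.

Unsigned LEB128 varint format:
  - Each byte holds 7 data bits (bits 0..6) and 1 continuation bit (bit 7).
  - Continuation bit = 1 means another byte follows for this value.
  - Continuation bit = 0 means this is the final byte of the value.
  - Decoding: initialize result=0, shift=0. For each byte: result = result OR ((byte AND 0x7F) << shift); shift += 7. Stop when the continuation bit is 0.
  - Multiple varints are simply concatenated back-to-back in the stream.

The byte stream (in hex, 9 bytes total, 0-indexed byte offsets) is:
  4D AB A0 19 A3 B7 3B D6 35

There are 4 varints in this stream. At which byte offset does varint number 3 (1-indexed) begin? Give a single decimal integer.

Answer: 4

Derivation:
  byte[0]=0x4D cont=0 payload=0x4D=77: acc |= 77<<0 -> acc=77 shift=7 [end]
Varint 1: bytes[0:1] = 4D -> value 77 (1 byte(s))
  byte[1]=0xAB cont=1 payload=0x2B=43: acc |= 43<<0 -> acc=43 shift=7
  byte[2]=0xA0 cont=1 payload=0x20=32: acc |= 32<<7 -> acc=4139 shift=14
  byte[3]=0x19 cont=0 payload=0x19=25: acc |= 25<<14 -> acc=413739 shift=21 [end]
Varint 2: bytes[1:4] = AB A0 19 -> value 413739 (3 byte(s))
  byte[4]=0xA3 cont=1 payload=0x23=35: acc |= 35<<0 -> acc=35 shift=7
  byte[5]=0xB7 cont=1 payload=0x37=55: acc |= 55<<7 -> acc=7075 shift=14
  byte[6]=0x3B cont=0 payload=0x3B=59: acc |= 59<<14 -> acc=973731 shift=21 [end]
Varint 3: bytes[4:7] = A3 B7 3B -> value 973731 (3 byte(s))
  byte[7]=0xD6 cont=1 payload=0x56=86: acc |= 86<<0 -> acc=86 shift=7
  byte[8]=0x35 cont=0 payload=0x35=53: acc |= 53<<7 -> acc=6870 shift=14 [end]
Varint 4: bytes[7:9] = D6 35 -> value 6870 (2 byte(s))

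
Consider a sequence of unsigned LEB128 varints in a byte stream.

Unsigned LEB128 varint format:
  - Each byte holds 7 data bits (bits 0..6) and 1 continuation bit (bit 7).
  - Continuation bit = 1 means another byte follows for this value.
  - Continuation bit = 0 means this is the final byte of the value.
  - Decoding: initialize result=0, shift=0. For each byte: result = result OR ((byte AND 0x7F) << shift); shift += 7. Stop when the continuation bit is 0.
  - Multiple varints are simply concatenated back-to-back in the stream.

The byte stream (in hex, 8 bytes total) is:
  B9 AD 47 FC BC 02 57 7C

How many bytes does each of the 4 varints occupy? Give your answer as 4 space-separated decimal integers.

  byte[0]=0xB9 cont=1 payload=0x39=57: acc |= 57<<0 -> acc=57 shift=7
  byte[1]=0xAD cont=1 payload=0x2D=45: acc |= 45<<7 -> acc=5817 shift=14
  byte[2]=0x47 cont=0 payload=0x47=71: acc |= 71<<14 -> acc=1169081 shift=21 [end]
Varint 1: bytes[0:3] = B9 AD 47 -> value 1169081 (3 byte(s))
  byte[3]=0xFC cont=1 payload=0x7C=124: acc |= 124<<0 -> acc=124 shift=7
  byte[4]=0xBC cont=1 payload=0x3C=60: acc |= 60<<7 -> acc=7804 shift=14
  byte[5]=0x02 cont=0 payload=0x02=2: acc |= 2<<14 -> acc=40572 shift=21 [end]
Varint 2: bytes[3:6] = FC BC 02 -> value 40572 (3 byte(s))
  byte[6]=0x57 cont=0 payload=0x57=87: acc |= 87<<0 -> acc=87 shift=7 [end]
Varint 3: bytes[6:7] = 57 -> value 87 (1 byte(s))
  byte[7]=0x7C cont=0 payload=0x7C=124: acc |= 124<<0 -> acc=124 shift=7 [end]
Varint 4: bytes[7:8] = 7C -> value 124 (1 byte(s))

Answer: 3 3 1 1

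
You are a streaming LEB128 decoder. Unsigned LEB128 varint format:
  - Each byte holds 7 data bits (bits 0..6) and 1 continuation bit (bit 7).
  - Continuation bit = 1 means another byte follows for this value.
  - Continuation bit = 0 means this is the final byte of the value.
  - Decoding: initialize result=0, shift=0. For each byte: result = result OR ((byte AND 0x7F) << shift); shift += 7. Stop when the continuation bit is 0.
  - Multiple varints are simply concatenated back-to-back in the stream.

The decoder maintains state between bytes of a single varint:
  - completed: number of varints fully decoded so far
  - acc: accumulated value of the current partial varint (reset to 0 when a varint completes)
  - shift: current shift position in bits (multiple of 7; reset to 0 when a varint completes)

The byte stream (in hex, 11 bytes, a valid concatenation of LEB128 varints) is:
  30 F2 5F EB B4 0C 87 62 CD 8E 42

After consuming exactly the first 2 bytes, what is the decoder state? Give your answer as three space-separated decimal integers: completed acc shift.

byte[0]=0x30 cont=0 payload=0x30: varint #1 complete (value=48); reset -> completed=1 acc=0 shift=0
byte[1]=0xF2 cont=1 payload=0x72: acc |= 114<<0 -> completed=1 acc=114 shift=7

Answer: 1 114 7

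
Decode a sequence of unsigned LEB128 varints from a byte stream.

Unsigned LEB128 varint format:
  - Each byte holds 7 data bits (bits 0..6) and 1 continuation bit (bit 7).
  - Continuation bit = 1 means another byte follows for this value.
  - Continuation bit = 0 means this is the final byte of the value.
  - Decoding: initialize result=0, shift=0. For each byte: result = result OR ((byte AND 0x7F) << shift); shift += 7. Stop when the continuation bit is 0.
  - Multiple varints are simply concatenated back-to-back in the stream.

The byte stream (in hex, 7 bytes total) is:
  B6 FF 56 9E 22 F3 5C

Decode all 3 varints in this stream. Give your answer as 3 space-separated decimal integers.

Answer: 1425334 4382 11891

Derivation:
  byte[0]=0xB6 cont=1 payload=0x36=54: acc |= 54<<0 -> acc=54 shift=7
  byte[1]=0xFF cont=1 payload=0x7F=127: acc |= 127<<7 -> acc=16310 shift=14
  byte[2]=0x56 cont=0 payload=0x56=86: acc |= 86<<14 -> acc=1425334 shift=21 [end]
Varint 1: bytes[0:3] = B6 FF 56 -> value 1425334 (3 byte(s))
  byte[3]=0x9E cont=1 payload=0x1E=30: acc |= 30<<0 -> acc=30 shift=7
  byte[4]=0x22 cont=0 payload=0x22=34: acc |= 34<<7 -> acc=4382 shift=14 [end]
Varint 2: bytes[3:5] = 9E 22 -> value 4382 (2 byte(s))
  byte[5]=0xF3 cont=1 payload=0x73=115: acc |= 115<<0 -> acc=115 shift=7
  byte[6]=0x5C cont=0 payload=0x5C=92: acc |= 92<<7 -> acc=11891 shift=14 [end]
Varint 3: bytes[5:7] = F3 5C -> value 11891 (2 byte(s))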